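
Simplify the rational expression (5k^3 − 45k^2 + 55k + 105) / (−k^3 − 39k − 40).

(−5k^2 + 50k − 105)/(k^2 − k + 40)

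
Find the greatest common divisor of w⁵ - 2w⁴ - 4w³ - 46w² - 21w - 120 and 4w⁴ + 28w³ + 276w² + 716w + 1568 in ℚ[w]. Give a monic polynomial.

w² + 3w + 8

Apply the Euclidean algorithm:
  w⁵ - 2w⁴ - 4w³ - 46w² - 21w - 120 = ((1/4)w - 9/4)(4w⁴ + 28w³ + 276w² + 716w + 1568) + (-10w³ + 396w² + 1198w + 3408)
  4w⁴ + 28w³ + 276w² + 716w + 1568 = (-(2/5)w - 466/25)(-10w³ + 396w² + 1198w + 3408) + ((203416/25)w² + (610248/25)w + 1627328/25)
  -10w³ + 396w² + 1198w + 3408 = (-(125/101708)w + 5325/101708)((203416/25)w² + (610248/25)w + 1627328/25) + (0)
Last nonzero remainder: (203416/25)w² + (610248/25)w + 1627328/25. Dividing through by 203416/25 gives the monic gcd w² + 3w + 8.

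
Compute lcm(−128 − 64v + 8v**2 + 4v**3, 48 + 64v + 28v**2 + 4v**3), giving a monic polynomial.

−192 − 256v − 100v**2 + 7v**4 + v**5

By polynomial division,
  4v**3 + 8v**2 − 64v − 128 = (4v**3 + 28v**2 + 64v + 48) + (−20v**2 − 128v − 176)
  4v**3 + 28v**2 + 64v + 48 = (−(1/5)v − 3/25)(−20v**2 − 128v − 176) + ((336/25)v + 672/25)
  −20v**2 − 128v − 176 = (−(125/84)v − 275/42)((336/25)v + 672/25) + (0)
Last nonzero remainder: (336/25)v + 672/25. Dividing through by 336/25 gives the monic gcd v + 2.
Then lcm(f, g) = f·g / gcd(f, g); expanding and making the result monic gives the answer.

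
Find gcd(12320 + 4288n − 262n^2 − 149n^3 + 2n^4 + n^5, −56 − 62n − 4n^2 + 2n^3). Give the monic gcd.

−28 − 3n + n^2

Repeated division with remainder:
  n^5 + 2n^4 − 149n^3 − 262n^2 + 4288n + 12320 = ((1/2)n^2 + 2n − 55)(2n^3 − 4n^2 − 62n − 56) + (−330n^2 + 990n + 9240)
  2n^3 − 4n^2 − 62n − 56 = (−(1/165)n − 1/165)(−330n^2 + 990n + 9240) + (0)
Last nonzero remainder: −330n^2 + 990n + 9240. Dividing through by −330 gives the monic gcd n^2 − 3n − 28.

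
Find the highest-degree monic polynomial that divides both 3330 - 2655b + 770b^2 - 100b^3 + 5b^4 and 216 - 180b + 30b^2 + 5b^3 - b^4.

18 - 9b + b^2

Apply the Euclidean algorithm:
  5b^4 - 100b^3 + 770b^2 - 2655b + 3330 = (-5)(-b^4 + 5b^3 + 30b^2 - 180b + 216) + (-75b^3 + 920b^2 - 3555b + 4410)
  -b^4 + 5b^3 + 30b^2 - 180b + 216 = ((1/75)b + 109/1125)(-75b^3 + 920b^2 - 3555b + 4410) + (-(2641/225)b^2 + (2641/25)b - 5282/25)
  -75b^3 + 920b^2 - 3555b + 4410 = ((16875/2641)b - 55125/2641)(-(2641/225)b^2 + (2641/25)b - 5282/25) + (0)
Last nonzero remainder: -(2641/225)b^2 + (2641/25)b - 5282/25. Dividing through by -2641/225 gives the monic gcd b^2 - 9b + 18.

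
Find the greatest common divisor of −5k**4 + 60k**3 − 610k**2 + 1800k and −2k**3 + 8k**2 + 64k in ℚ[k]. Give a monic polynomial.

By polynomial division,
  −5k**4 + 60k**3 − 610k**2 + 1800k = ((5/2)k − 20)(−2k**3 + 8k**2 + 64k) + (−610k**2 + 3080k)
  −2k**3 + 8k**2 + 64k = ((1/305)k + 64/18605)(−610k**2 + 3080k) + ((198720/3721)k)
  −610k**2 + 3080k = (−(226981/19872)k + 286517/4968)((198720/3721)k) + (0)
Last nonzero remainder: (198720/3721)k. Dividing through by 198720/3721 gives the monic gcd k.

k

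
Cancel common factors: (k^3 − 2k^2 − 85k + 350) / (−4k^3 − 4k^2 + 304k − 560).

(−k + 5)/(4k − 8)

Apply the Euclidean algorithm:
  k^3 − 2k^2 − 85k + 350 = (−1/4)(−4k^3 − 4k^2 + 304k − 560) + (−3k^2 − 9k + 210)
  −4k^3 − 4k^2 + 304k − 560 = ((4/3)k − 8/3)(−3k^2 − 9k + 210) + (0)
Last nonzero remainder: −3k^2 − 9k + 210. Dividing through by −3 gives the monic gcd k^2 + 3k − 70.
Cancel k^2 + 3k − 70 from numerator and denominator to get the reduced form.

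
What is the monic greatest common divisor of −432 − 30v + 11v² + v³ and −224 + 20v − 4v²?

1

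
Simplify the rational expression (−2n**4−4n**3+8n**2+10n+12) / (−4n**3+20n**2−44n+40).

Euclidean algorithm in ℚ[n]:
  −2n**4−4n**3+8n**2+10n+12 = ((1/2)n+7/2)(−4n**3+20n**2−44n+40) + (−40n**2+144n−128)
  −4n**3+20n**2−44n+40 = ((1/10)n−7/50)(−40n**2+144n−128) + (−(276/25)n+552/25)
  −40n**2+144n−128 = ((250/69)n−400/69)(−(276/25)n+552/25) + (0)
Last nonzero remainder: −(276/25)n+552/25. Dividing through by −276/25 gives the monic gcd n−2.
Cancel n−2 from numerator and denominator to get the reduced form.

(n**3+4n**2+4n+3)/(2n**2−6n+10)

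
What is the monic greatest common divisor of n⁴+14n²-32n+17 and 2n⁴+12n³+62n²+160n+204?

n²+2n+17

Repeated division with remainder:
  n⁴+14n²-32n+17 = (1/2)(2n⁴+12n³+62n²+160n+204) + (-6n³-17n²-112n-85)
  2n⁴+12n³+62n²+160n+204 = (-(1/3)n-19/18)(-6n³-17n²-112n-85) + ((121/18)n²+(121/9)n+2057/18)
  -6n³-17n²-112n-85 = (-(108/121)n-90/121)((121/18)n²+(121/9)n+2057/18) + (0)
Last nonzero remainder: (121/18)n²+(121/9)n+2057/18. Dividing through by 121/18 gives the monic gcd n²+2n+17.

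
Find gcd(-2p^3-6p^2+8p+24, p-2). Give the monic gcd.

p-2

By polynomial division,
  -2p^3-6p^2+8p+24 = (-2p^2-10p-12)(p-2) + (0)
The last nonzero remainder p-2 is already monic.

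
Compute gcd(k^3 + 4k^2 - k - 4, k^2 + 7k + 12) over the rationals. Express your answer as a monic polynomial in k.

k + 4

Euclidean algorithm in ℚ[k]:
  k^3 + 4k^2 - k - 4 = (k - 3)(k^2 + 7k + 12) + (8k + 32)
  k^2 + 7k + 12 = ((1/8)k + 3/8)(8k + 32) + (0)
Last nonzero remainder: 8k + 32. Dividing through by 8 gives the monic gcd k + 4.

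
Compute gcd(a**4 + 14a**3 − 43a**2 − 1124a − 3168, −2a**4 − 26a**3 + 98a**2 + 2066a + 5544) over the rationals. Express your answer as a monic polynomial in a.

a**3 + 6a**2 − 91a − 396

Euclidean algorithm in ℚ[a]:
  a**4 + 14a**3 − 43a**2 − 1124a − 3168 = (−1/2)(−2a**4 − 26a**3 + 98a**2 + 2066a + 5544) + (a**3 + 6a**2 − 91a − 396)
  −2a**4 − 26a**3 + 98a**2 + 2066a + 5544 = (−2a − 14)(a**3 + 6a**2 − 91a − 396) + (0)
The last nonzero remainder a**3 + 6a**2 − 91a − 396 is already monic.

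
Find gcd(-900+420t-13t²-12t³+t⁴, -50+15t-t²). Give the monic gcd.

Euclidean algorithm in ℚ[t]:
  t⁴-12t³-13t²+420t-900 = (-t²-3t+18)(-t²+15t-50) + (0)
Last nonzero remainder: -t²+15t-50. Dividing through by -1 gives the monic gcd t²-15t+50.

50-15t+t²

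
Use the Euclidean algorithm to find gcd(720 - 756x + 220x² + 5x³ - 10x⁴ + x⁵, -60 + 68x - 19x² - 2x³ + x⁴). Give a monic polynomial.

Repeated division with remainder:
  x⁵ - 10x⁴ + 5x³ + 220x² - 756x + 720 = (x - 8)(x⁴ - 2x³ - 19x² + 68x - 60) + (8x³ - 152x + 240)
  x⁴ - 2x³ - 19x² + 68x - 60 = ((1/8)x - 1/4)(8x³ - 152x + 240) + (0)
Last nonzero remainder: 8x³ - 152x + 240. Dividing through by 8 gives the monic gcd x³ - 19x + 30.

30 - 19x + x³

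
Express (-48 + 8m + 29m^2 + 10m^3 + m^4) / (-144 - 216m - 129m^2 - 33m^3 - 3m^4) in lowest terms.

Repeated division with remainder:
  m^4 + 10m^3 + 29m^2 + 8m - 48 = (-1/3)(-3m^4 - 33m^3 - 129m^2 - 216m - 144) + (-m^3 - 14m^2 - 64m - 96)
  -3m^4 - 33m^3 - 129m^2 - 216m - 144 = (3m - 9)(-m^3 - 14m^2 - 64m - 96) + (-63m^2 - 504m - 1008)
  -m^3 - 14m^2 - 64m - 96 = ((1/63)m + 2/21)(-63m^2 - 504m - 1008) + (0)
Last nonzero remainder: -63m^2 - 504m - 1008. Dividing through by -63 gives the monic gcd m^2 + 8m + 16.
Cancel m^2 + 8m + 16 from numerator and denominator to get the reduced form.

(3 - 2m - m^2)/(9 + 9m + 3m^2)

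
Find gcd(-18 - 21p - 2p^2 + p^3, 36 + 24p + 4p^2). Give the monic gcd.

3 + p

Repeated division with remainder:
  p^3 - 2p^2 - 21p - 18 = ((1/4)p - 2)(4p^2 + 24p + 36) + (18p + 54)
  4p^2 + 24p + 36 = ((2/9)p + 2/3)(18p + 54) + (0)
Last nonzero remainder: 18p + 54. Dividing through by 18 gives the monic gcd p + 3.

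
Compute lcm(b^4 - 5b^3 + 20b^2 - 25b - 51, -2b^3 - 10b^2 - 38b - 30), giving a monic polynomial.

By polynomial division,
  b^4 - 5b^3 + 20b^2 - 25b - 51 = (-(1/2)b + 5)(-2b^3 - 10b^2 - 38b - 30) + (51b^2 + 150b + 99)
  -2b^3 - 10b^2 - 38b - 30 = (-(2/51)b - 70/867)(51b^2 + 150b + 99) + (-(6360/289)b - 6360/289)
  51b^2 + 150b + 99 = (-(4913/2120)b - 9537/2120)(-(6360/289)b - 6360/289) + (0)
Last nonzero remainder: -(6360/289)b - 6360/289. Dividing through by -6360/289 gives the monic gcd b + 1.
Then lcm(f, g) = f·g / gcd(f, g); expanding and making the result monic gives the answer.

b^6 - b^5 + 15b^4 - 20b^3 + 149b^2 - 579b - 765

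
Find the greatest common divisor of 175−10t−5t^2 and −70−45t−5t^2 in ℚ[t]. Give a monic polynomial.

7+t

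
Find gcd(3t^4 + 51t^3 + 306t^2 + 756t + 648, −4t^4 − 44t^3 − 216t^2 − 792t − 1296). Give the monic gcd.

t^2 + 9t + 18

Euclidean algorithm in ℚ[t]:
  3t^4 + 51t^3 + 306t^2 + 756t + 648 = (−3/4)(−4t^4 − 44t^3 − 216t^2 − 792t − 1296) + (18t^3 + 144t^2 + 162t − 324)
  −4t^4 − 44t^3 − 216t^2 − 792t − 1296 = (−(2/9)t − 2/3)(18t^3 + 144t^2 + 162t − 324) + (−84t^2 − 756t − 1512)
  18t^3 + 144t^2 + 162t − 324 = (−(3/14)t + 3/14)(−84t^2 − 756t − 1512) + (0)
Last nonzero remainder: −84t^2 − 756t − 1512. Dividing through by −84 gives the monic gcd t^2 + 9t + 18.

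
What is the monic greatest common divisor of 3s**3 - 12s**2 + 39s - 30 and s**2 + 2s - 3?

s - 1

Euclidean algorithm in ℚ[s]:
  3s**3 - 12s**2 + 39s - 30 = (3s - 18)(s**2 + 2s - 3) + (84s - 84)
  s**2 + 2s - 3 = ((1/84)s + 1/28)(84s - 84) + (0)
Last nonzero remainder: 84s - 84. Dividing through by 84 gives the monic gcd s - 1.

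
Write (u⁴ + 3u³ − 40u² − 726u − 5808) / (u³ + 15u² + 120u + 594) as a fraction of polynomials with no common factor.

Repeated division with remainder:
  u⁴ + 3u³ − 40u² − 726u − 5808 = (u − 12)(u³ + 15u² + 120u + 594) + (20u² + 120u + 1320)
  u³ + 15u² + 120u + 594 = ((1/20)u + 9/20)(20u² + 120u + 1320) + (0)
Last nonzero remainder: 20u² + 120u + 1320. Dividing through by 20 gives the monic gcd u² + 6u + 66.
Cancel u² + 6u + 66 from numerator and denominator to get the reduced form.

(u² − 3u − 88)/(u + 9)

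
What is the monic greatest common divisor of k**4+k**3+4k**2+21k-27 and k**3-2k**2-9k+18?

k+3

By polynomial division,
  k**4+k**3+4k**2+21k-27 = (k+3)(k**3-2k**2-9k+18) + (19k**2+30k-81)
  k**3-2k**2-9k+18 = ((1/19)k-68/361)(19k**2+30k-81) + ((330/361)k+990/361)
  19k**2+30k-81 = ((6859/330)k-3249/110)((330/361)k+990/361) + (0)
Last nonzero remainder: (330/361)k+990/361. Dividing through by 330/361 gives the monic gcd k+3.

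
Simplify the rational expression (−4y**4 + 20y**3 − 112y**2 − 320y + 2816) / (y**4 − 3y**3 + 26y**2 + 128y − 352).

Repeated division with remainder:
  −4y**4 + 20y**3 − 112y**2 − 320y + 2816 = (−4)(y**4 − 3y**3 + 26y**2 + 128y − 352) + (8y**3 − 8y**2 + 192y + 1408)
  y**4 − 3y**3 + 26y**2 + 128y − 352 = ((1/8)y − 1/4)(8y**3 − 8y**2 + 192y + 1408) + (0)
Last nonzero remainder: 8y**3 − 8y**2 + 192y + 1408. Dividing through by 8 gives the monic gcd y**3 − y**2 + 24y + 176.
Cancel y**3 − y**2 + 24y + 176 from numerator and denominator to get the reduced form.

(−4y + 16)/(y − 2)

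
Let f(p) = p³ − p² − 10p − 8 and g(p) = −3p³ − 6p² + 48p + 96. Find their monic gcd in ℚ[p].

Repeated division with remainder:
  p³ − p² − 10p − 8 = (−1/3)(−3p³ − 6p² + 48p + 96) + (−3p² + 6p + 24)
  −3p³ − 6p² + 48p + 96 = (p + 4)(−3p² + 6p + 24) + (0)
Last nonzero remainder: −3p² + 6p + 24. Dividing through by −3 gives the monic gcd p² − 2p − 8.

p² − 2p − 8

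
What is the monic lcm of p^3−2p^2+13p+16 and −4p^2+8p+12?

p^4−5p^3+19p^2−23p−48

Euclidean algorithm in ℚ[p]:
  p^3−2p^2+13p+16 = (−(1/4)p)(−4p^2+8p+12) + (16p+16)
  −4p^2+8p+12 = (−(1/4)p+3/4)(16p+16) + (0)
Last nonzero remainder: 16p+16. Dividing through by 16 gives the monic gcd p+1.
Then lcm(f, g) = f·g / gcd(f, g); expanding and making the result monic gives the answer.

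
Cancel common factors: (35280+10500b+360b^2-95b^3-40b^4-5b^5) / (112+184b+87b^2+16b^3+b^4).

(1260-120b+15b^2-5b^3)/(4+5b+b^2)

By polynomial division,
  -5b^5-40b^4-95b^3+360b^2+10500b+35280 = (-5b+40)(b^4+16b^3+87b^2+184b+112) + (-300b^3-2200b^2+3700b+30800)
  b^4+16b^3+87b^2+184b+112 = (-(1/300)b-13/450)(-300b^3-2200b^2+3700b+30800) + ((322/9)b^2+(3542/9)b+9016/9)
  -300b^3-2200b^2+3700b+30800 = (-(1350/161)b+4950/161)((322/9)b^2+(3542/9)b+9016/9) + (0)
Last nonzero remainder: (322/9)b^2+(3542/9)b+9016/9. Dividing through by 322/9 gives the monic gcd b^2+11b+28.
Cancel b^2+11b+28 from numerator and denominator to get the reduced form.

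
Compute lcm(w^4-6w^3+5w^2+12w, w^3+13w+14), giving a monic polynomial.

w^6-7w^5+25w^4-77w^3+58w^2+168w

Repeated division with remainder:
  w^4-6w^3+5w^2+12w = (w-6)(w^3+13w+14) + (-8w^2+76w+84)
  w^3+13w+14 = (-(1/8)w-19/16)(-8w^2+76w+84) + ((455/4)w+455/4)
  -8w^2+76w+84 = (-(32/455)w+48/65)((455/4)w+455/4) + (0)
Last nonzero remainder: (455/4)w+455/4. Dividing through by 455/4 gives the monic gcd w+1.
Then lcm(f, g) = f·g / gcd(f, g); expanding and making the result monic gives the answer.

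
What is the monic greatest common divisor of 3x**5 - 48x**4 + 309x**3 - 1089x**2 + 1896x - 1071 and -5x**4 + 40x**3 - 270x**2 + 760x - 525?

By polynomial division,
  3x**5 - 48x**4 + 309x**3 - 1089x**2 + 1896x - 1071 = (-(3/5)x + 24/5)(-5x**4 + 40x**3 - 270x**2 + 760x - 525) + (-45x**3 + 663x**2 - 2067x + 1449)
  -5x**4 + 40x**3 - 270x**2 + 760x - 525 = ((1/9)x + 101/135)(-45x**3 + 663x**2 - 2067x + 1449) + (-(24136/45)x**2 + (96544/45)x - 24136/15)
  -45x**3 + 663x**2 - 2067x + 1449 = ((2025/24136)x - 3105/3448)(-(24136/45)x**2 + (96544/45)x - 24136/15) + (0)
Last nonzero remainder: -(24136/45)x**2 + (96544/45)x - 24136/15. Dividing through by -24136/45 gives the monic gcd x**2 - 4x + 3.

x**2 - 4x + 3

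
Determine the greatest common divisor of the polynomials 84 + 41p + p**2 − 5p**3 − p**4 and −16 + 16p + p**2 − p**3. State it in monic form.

4 + p

By polynomial division,
  −p**4 − 5p**3 + p**2 + 41p + 84 = (p + 6)(−p**3 + p**2 + 16p − 16) + (−21p**2 − 39p + 180)
  −p**3 + p**2 + 16p − 16 = ((1/21)p − 20/147)(−21p**2 − 39p + 180) + ((104/49)p + 416/49)
  −21p**2 − 39p + 180 = (−(1029/104)p + 2205/104)((104/49)p + 416/49) + (0)
Last nonzero remainder: (104/49)p + 416/49. Dividing through by 104/49 gives the monic gcd p + 4.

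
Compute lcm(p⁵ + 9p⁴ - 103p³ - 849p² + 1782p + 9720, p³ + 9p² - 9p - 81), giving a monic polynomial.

p⁶ + 6p⁵ - 130p⁴ - 540p³ + 4329p² + 4374p - 29160

By polynomial division,
  p⁵ + 9p⁴ - 103p³ - 849p² + 1782p + 9720 = (p² - 94)(p³ + 9p² - 9p - 81) + (78p² + 936p + 2106)
  p³ + 9p² - 9p - 81 = ((1/78)p - 1/26)(78p² + 936p + 2106) + (0)
Last nonzero remainder: 78p² + 936p + 2106. Dividing through by 78 gives the monic gcd p² + 12p + 27.
Then lcm(f, g) = f·g / gcd(f, g); expanding and making the result monic gives the answer.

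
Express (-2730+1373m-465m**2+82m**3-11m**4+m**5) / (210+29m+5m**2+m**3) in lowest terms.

Euclidean algorithm in ℚ[m]:
  m**5-11m**4+82m**3-465m**2+1373m-2730 = (m**2-16m+133)(m**3+5m**2+29m+210) + (-876m**2+876m-30660)
  m**3+5m**2+29m+210 = (-(1/876)m-1/146)(-876m**2+876m-30660) + (0)
Last nonzero remainder: -876m**2+876m-30660. Dividing through by -876 gives the monic gcd m**2-m+35.
Cancel m**2-m+35 from numerator and denominator to get the reduced form.

(-78+37m-10m**2+m**3)/(6+m)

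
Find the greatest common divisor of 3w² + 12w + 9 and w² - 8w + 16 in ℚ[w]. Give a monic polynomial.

Euclidean algorithm in ℚ[w]:
  3w² + 12w + 9 = (3)(w² - 8w + 16) + (36w - 39)
  w² - 8w + 16 = ((1/36)w - 83/432)(36w - 39) + (1225/144)
  36w - 39 = ((5184/1225)w - 5616/1225)(1225/144) + (0)
The last nonzero remainder is the constant 1225/144, so the polynomials are coprime and gcd = 1.

1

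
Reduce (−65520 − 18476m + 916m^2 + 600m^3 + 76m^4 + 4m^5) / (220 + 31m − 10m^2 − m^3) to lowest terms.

Euclidean algorithm in ℚ[m]:
  4m^5 + 76m^4 + 600m^3 + 916m^2 − 18476m − 65520 = (−4m^2 − 36m − 364)(−m^3 − 10m^2 + 31m + 220) + (−728m^2 + 728m + 14560)
  −m^3 − 10m^2 + 31m + 220 = ((1/728)m + 11/728)(−728m^2 + 728m + 14560) + (0)
Last nonzero remainder: −728m^2 + 728m + 14560. Dividing through by −728 gives the monic gcd m^2 − m − 20.
Cancel m^2 − m − 20 from numerator and denominator to get the reduced form.

(−3276 − 760m − 80m^2 − 4m^3)/(11 + m)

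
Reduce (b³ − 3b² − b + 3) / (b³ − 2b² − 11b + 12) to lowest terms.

(b² − 2b − 3)/(b² − b − 12)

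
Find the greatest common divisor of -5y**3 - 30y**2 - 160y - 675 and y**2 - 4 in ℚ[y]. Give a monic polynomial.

Euclidean algorithm in ℚ[y]:
  -5y**3 - 30y**2 - 160y - 675 = (-5y - 30)(y**2 - 4) + (-180y - 795)
  y**2 - 4 = (-(1/180)y + 53/2160)(-180y - 795) + (2233/144)
  -180y - 795 = (-(25920/2233)y - 114480/2233)(2233/144) + (0)
The last nonzero remainder is the constant 2233/144, so the polynomials are coprime and gcd = 1.

1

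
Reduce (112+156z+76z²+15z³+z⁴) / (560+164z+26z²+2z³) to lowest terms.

(16+20z+8z²+z³)/(80+12z+2z²)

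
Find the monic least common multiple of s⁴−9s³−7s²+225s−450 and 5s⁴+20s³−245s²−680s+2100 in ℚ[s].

s⁶−4s⁵−66s⁴+316s³+773s²−5400s+6300

Repeated division with remainder:
  s⁴−9s³−7s²+225s−450 = (1/5)(5s⁴+20s³−245s²−680s+2100) + (−13s³+42s²+361s−870)
  5s⁴+20s³−245s²−680s+2100 = (−(5/13)s−470/169)(−13s³+42s²+361s−870) + ((1800/169)s²−(1800/169)s−54000/169)
  −13s³+42s²+361s−870 = (−(2197/1800)s+4901/1800)((1800/169)s²−(1800/169)s−54000/169) + (0)
Last nonzero remainder: (1800/169)s²−(1800/169)s−54000/169. Dividing through by 1800/169 gives the monic gcd s²−s−30.
Then lcm(f, g) = f·g / gcd(f, g); expanding and making the result monic gives the answer.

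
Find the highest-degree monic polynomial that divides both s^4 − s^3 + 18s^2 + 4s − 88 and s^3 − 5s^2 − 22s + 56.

s − 2

By polynomial division,
  s^4 − s^3 + 18s^2 + 4s − 88 = (s + 4)(s^3 − 5s^2 − 22s + 56) + (60s^2 + 36s − 312)
  s^3 − 5s^2 − 22s + 56 = ((1/60)s − 7/75)(60s^2 + 36s − 312) + (−(336/25)s + 672/25)
  60s^2 + 36s − 312 = (−(125/28)s − 325/28)(−(336/25)s + 672/25) + (0)
Last nonzero remainder: −(336/25)s + 672/25. Dividing through by −336/25 gives the monic gcd s − 2.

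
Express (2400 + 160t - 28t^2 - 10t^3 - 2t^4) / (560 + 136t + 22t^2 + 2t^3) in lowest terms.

(30 - t - t^2)/(7 + t)

Apply the Euclidean algorithm:
  -2t^4 - 10t^3 - 28t^2 + 160t + 2400 = (-t + 6)(2t^3 + 22t^2 + 136t + 560) + (-24t^2 - 96t - 960)
  2t^3 + 22t^2 + 136t + 560 = (-(1/12)t - 7/12)(-24t^2 - 96t - 960) + (0)
Last nonzero remainder: -24t^2 - 96t - 960. Dividing through by -24 gives the monic gcd t^2 + 4t + 40.
Cancel t^2 + 4t + 40 from numerator and denominator to get the reduced form.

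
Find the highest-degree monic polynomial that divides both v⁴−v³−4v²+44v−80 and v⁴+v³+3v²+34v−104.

v²+2v−8

Repeated division with remainder:
  v⁴−v³−4v²+44v−80 = (v⁴+v³+3v²+34v−104) + (−2v³−7v²+10v+24)
  v⁴+v³+3v²+34v−104 = (−(1/2)v+5/4)(−2v³−7v²+10v+24) + ((67/4)v²+(67/2)v−134)
  −2v³−7v²+10v+24 = (−(8/67)v−12/67)((67/4)v²+(67/2)v−134) + (0)
Last nonzero remainder: (67/4)v²+(67/2)v−134. Dividing through by 67/4 gives the monic gcd v²+2v−8.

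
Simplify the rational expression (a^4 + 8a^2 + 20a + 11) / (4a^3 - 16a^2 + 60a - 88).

(a^2 + 2a + 1)/(4a - 8)

Repeated division with remainder:
  a^4 + 8a^2 + 20a + 11 = ((1/4)a + 1)(4a^3 - 16a^2 + 60a - 88) + (9a^2 - 18a + 99)
  4a^3 - 16a^2 + 60a - 88 = ((4/9)a - 8/9)(9a^2 - 18a + 99) + (0)
Last nonzero remainder: 9a^2 - 18a + 99. Dividing through by 9 gives the monic gcd a^2 - 2a + 11.
Cancel a^2 - 2a + 11 from numerator and denominator to get the reduced form.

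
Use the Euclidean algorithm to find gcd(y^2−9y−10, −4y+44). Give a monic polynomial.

1

Repeated division with remainder:
  y^2−9y−10 = (−(1/4)y−1/2)(−4y+44) + (12)
  −4y+44 = (−(1/3)y+11/3)(12) + (0)
The last nonzero remainder is the constant 12, so the polynomials are coprime and gcd = 1.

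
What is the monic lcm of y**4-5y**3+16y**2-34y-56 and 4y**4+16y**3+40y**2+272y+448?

Repeated division with remainder:
  y**4-5y**3+16y**2-34y-56 = (1/4)(4y**4+16y**3+40y**2+272y+448) + (-9y**3+6y**2-102y-168)
  4y**4+16y**3+40y**2+272y+448 = (-(4/9)y-56/27)(-9y**3+6y**2-102y-168) + ((64/9)y**2-(128/9)y+896/9)
  -9y**3+6y**2-102y-168 = (-(81/64)y-27/16)((64/9)y**2-(128/9)y+896/9) + (0)
Last nonzero remainder: (64/9)y**2-(128/9)y+896/9. Dividing through by 64/9 gives the monic gcd y**2-2y+14.
Then lcm(f, g) = f·g / gcd(f, g); expanding and making the result monic gives the answer.

y**6+y**5-6y**4+22y**3-132y**2-608y-448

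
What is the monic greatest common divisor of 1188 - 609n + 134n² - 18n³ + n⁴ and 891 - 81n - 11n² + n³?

-9 + n

By polynomial division,
  n⁴ - 18n³ + 134n² - 609n + 1188 = (n - 7)(n³ - 11n² - 81n + 891) + (138n² - 2067n + 7425)
  n³ - 11n² - 81n + 891 = ((1/138)n + 61/2116)(138n² - 2067n + 7425) + (-(159159/2116)n + 1432431/2116)
  138n² - 2067n + 7425 = (-(97336/53053)n + 52900/4823)(-(159159/2116)n + 1432431/2116) + (0)
Last nonzero remainder: -(159159/2116)n + 1432431/2116. Dividing through by -159159/2116 gives the monic gcd n - 9.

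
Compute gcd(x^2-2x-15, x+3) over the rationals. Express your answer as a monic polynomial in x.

Apply the Euclidean algorithm:
  x^2-2x-15 = (x-5)(x+3) + (0)
The last nonzero remainder x+3 is already monic.

x+3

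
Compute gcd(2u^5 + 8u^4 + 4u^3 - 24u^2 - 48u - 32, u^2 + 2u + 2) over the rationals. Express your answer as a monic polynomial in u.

Euclidean algorithm in ℚ[u]:
  2u^5 + 8u^4 + 4u^3 - 24u^2 - 48u - 32 = (2u^3 + 4u^2 - 8u - 16)(u^2 + 2u + 2) + (0)
The last nonzero remainder u^2 + 2u + 2 is already monic.

u^2 + 2u + 2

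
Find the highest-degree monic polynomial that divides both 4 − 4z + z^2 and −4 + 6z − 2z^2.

−2 + z

Apply the Euclidean algorithm:
  z^2 − 4z + 4 = (−1/2)(−2z^2 + 6z − 4) + (−z + 2)
  −2z^2 + 6z − 4 = (2z − 2)(−z + 2) + (0)
Last nonzero remainder: −z + 2. Dividing through by −1 gives the monic gcd z − 2.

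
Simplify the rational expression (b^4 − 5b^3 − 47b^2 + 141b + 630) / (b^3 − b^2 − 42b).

By polynomial division,
  b^4 − 5b^3 − 47b^2 + 141b + 630 = (b − 4)(b^3 − b^2 − 42b) + (−9b^2 − 27b + 630)
  b^3 − b^2 − 42b = (−(1/9)b + 4/9)(−9b^2 − 27b + 630) + (40b − 280)
  −9b^2 − 27b + 630 = (−(9/40)b − 9/4)(40b − 280) + (0)
Last nonzero remainder: 40b − 280. Dividing through by 40 gives the monic gcd b − 7.
Cancel b − 7 from numerator and denominator to get the reduced form.

(b^3 + 2b^2 − 33b − 90)/(b^2 + 6b)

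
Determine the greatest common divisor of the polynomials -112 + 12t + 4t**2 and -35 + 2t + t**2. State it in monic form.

7 + t

By polynomial division,
  4t**2 + 12t - 112 = (4)(t**2 + 2t - 35) + (4t + 28)
  t**2 + 2t - 35 = ((1/4)t - 5/4)(4t + 28) + (0)
Last nonzero remainder: 4t + 28. Dividing through by 4 gives the monic gcd t + 7.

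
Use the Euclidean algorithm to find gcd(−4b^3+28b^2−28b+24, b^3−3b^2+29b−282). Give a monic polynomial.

b−6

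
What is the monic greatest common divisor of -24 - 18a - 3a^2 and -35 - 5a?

1

Repeated division with remainder:
  -3a^2 - 18a - 24 = ((3/5)a - 3/5)(-5a - 35) + (-45)
  -5a - 35 = ((1/9)a + 7/9)(-45) + (0)
The last nonzero remainder is the constant -45, so the polynomials are coprime and gcd = 1.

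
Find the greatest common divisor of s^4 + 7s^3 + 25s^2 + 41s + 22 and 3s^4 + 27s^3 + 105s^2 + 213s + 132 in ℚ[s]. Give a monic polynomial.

By polynomial division,
  s^4 + 7s^3 + 25s^2 + 41s + 22 = (1/3)(3s^4 + 27s^3 + 105s^2 + 213s + 132) + (−2s^3 − 10s^2 − 30s − 22)
  3s^4 + 27s^3 + 105s^2 + 213s + 132 = (−(3/2)s − 6)(−2s^3 − 10s^2 − 30s − 22) + (0)
Last nonzero remainder: −2s^3 − 10s^2 − 30s − 22. Dividing through by −2 gives the monic gcd s^3 + 5s^2 + 15s + 11.

s^3 + 5s^2 + 15s + 11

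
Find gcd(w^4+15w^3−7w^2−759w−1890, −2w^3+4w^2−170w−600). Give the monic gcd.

Apply the Euclidean algorithm:
  w^4+15w^3−7w^2−759w−1890 = (−(1/2)w−17/2)(−2w^3+4w^2−170w−600) + (−58w^2−2504w−6990)
  −2w^3+4w^2−170w−600 = ((1/29)w−1310/841)(−58w^2−2504w−6990) + (−(3220500/841)w−9661500/841)
  −58w^2−2504w−6990 = ((24389/1610250)w+195953/322050)(−(3220500/841)w−9661500/841) + (0)
Last nonzero remainder: −(3220500/841)w−9661500/841. Dividing through by −3220500/841 gives the monic gcd w+3.

w+3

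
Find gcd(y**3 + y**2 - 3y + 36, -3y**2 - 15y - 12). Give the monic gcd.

y + 4

By polynomial division,
  y**3 + y**2 - 3y + 36 = (-(1/3)y + 4/3)(-3y**2 - 15y - 12) + (13y + 52)
  -3y**2 - 15y - 12 = (-(3/13)y - 3/13)(13y + 52) + (0)
Last nonzero remainder: 13y + 52. Dividing through by 13 gives the monic gcd y + 4.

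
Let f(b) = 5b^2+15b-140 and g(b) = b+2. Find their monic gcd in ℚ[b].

Euclidean algorithm in ℚ[b]:
  5b^2+15b-140 = (5b+5)(b+2) + (-150)
  b+2 = (-(1/150)b-1/75)(-150) + (0)
The last nonzero remainder is the constant -150, so the polynomials are coprime and gcd = 1.

1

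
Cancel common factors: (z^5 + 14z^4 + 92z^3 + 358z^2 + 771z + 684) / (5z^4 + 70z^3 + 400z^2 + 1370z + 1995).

(z^2 + 7z + 12)/(5z + 35)

Apply the Euclidean algorithm:
  z^5 + 14z^4 + 92z^3 + 358z^2 + 771z + 684 = ((1/5)z)(5z^4 + 70z^3 + 400z^2 + 1370z + 1995) + (12z^3 + 84z^2 + 372z + 684)
  5z^4 + 70z^3 + 400z^2 + 1370z + 1995 = ((5/12)z + 35/12)(12z^3 + 84z^2 + 372z + 684) + (0)
Last nonzero remainder: 12z^3 + 84z^2 + 372z + 684. Dividing through by 12 gives the monic gcd z^3 + 7z^2 + 31z + 57.
Cancel z^3 + 7z^2 + 31z + 57 from numerator and denominator to get the reduced form.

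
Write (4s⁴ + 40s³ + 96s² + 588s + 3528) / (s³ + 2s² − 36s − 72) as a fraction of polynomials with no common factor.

Euclidean algorithm in ℚ[s]:
  4s⁴ + 40s³ + 96s² + 588s + 3528 = (4s + 32)(s³ + 2s² − 36s − 72) + (176s² + 2028s + 5832)
  s³ + 2s² − 36s − 72 = ((1/176)s − 419/7744)(176s² + 2028s + 5832) + ((78585/1936)s + 235755/968)
  176s² + 2028s + 5832 = ((340736/78585)s + 627264/26195)((78585/1936)s + 235755/968) + (0)
Last nonzero remainder: (78585/1936)s + 235755/968. Dividing through by 78585/1936 gives the monic gcd s + 6.
Cancel s + 6 from numerator and denominator to get the reduced form.

(4s³ + 16s² + 588)/(s² − 4s − 12)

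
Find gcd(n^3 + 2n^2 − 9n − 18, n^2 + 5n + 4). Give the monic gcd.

1

By polynomial division,
  n^3 + 2n^2 − 9n − 18 = (n − 3)(n^2 + 5n + 4) + (2n − 6)
  n^2 + 5n + 4 = ((1/2)n + 4)(2n − 6) + (28)
  2n − 6 = ((1/14)n − 3/14)(28) + (0)
The last nonzero remainder is the constant 28, so the polynomials are coprime and gcd = 1.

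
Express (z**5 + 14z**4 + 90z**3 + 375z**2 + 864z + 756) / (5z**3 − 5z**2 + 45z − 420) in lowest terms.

(z**3 + 11z**2 + 36z + 36)/(5z − 20)

Repeated division with remainder:
  z**5 + 14z**4 + 90z**3 + 375z**2 + 864z + 756 = ((1/5)z**2 + 3z + 96/5)(5z**3 − 5z**2 + 45z − 420) + (420z**2 + 1260z + 8820)
  5z**3 − 5z**2 + 45z − 420 = ((1/84)z − 1/21)(420z**2 + 1260z + 8820) + (0)
Last nonzero remainder: 420z**2 + 1260z + 8820. Dividing through by 420 gives the monic gcd z**2 + 3z + 21.
Cancel z**2 + 3z + 21 from numerator and denominator to get the reduced form.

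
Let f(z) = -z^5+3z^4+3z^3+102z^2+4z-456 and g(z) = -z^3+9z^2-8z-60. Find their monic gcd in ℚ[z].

z^2-4z-12

Euclidean algorithm in ℚ[z]:
  -z^5+3z^4+3z^3+102z^2+4z-456 = (z^2+6z+43)(-z^3+9z^2-8z-60) + (-177z^2+708z+2124)
  -z^3+9z^2-8z-60 = ((1/177)z-5/177)(-177z^2+708z+2124) + (0)
Last nonzero remainder: -177z^2+708z+2124. Dividing through by -177 gives the monic gcd z^2-4z-12.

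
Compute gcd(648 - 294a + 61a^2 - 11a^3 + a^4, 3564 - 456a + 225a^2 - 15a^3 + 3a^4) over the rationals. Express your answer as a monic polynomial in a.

Euclidean algorithm in ℚ[a]:
  a^4 - 11a^3 + 61a^2 - 294a + 648 = (1/3)(3a^4 - 15a^3 + 225a^2 - 456a + 3564) + (-6a^3 - 14a^2 - 142a - 540)
  3a^4 - 15a^3 + 225a^2 - 456a + 3564 = (-(1/2)a + 11/3)(-6a^3 - 14a^2 - 142a - 540) + ((616/3)a^2 - (616/3)a + 5544)
  -6a^3 - 14a^2 - 142a - 540 = (-(9/308)a - 15/154)((616/3)a^2 - (616/3)a + 5544) + (0)
Last nonzero remainder: (616/3)a^2 - (616/3)a + 5544. Dividing through by 616/3 gives the monic gcd a^2 - a + 27.

27 - a + a^2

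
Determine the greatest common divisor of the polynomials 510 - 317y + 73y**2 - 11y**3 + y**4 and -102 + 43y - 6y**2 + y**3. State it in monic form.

Apply the Euclidean algorithm:
  y**4 - 11y**3 + 73y**2 - 317y + 510 = (y - 5)(y**3 - 6y**2 + 43y - 102) + (0)
The last nonzero remainder y**3 - 6y**2 + 43y - 102 is already monic.

-102 + 43y - 6y**2 + y**3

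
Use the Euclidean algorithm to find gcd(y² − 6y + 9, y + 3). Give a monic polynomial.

Repeated division with remainder:
  y² − 6y + 9 = (y − 9)(y + 3) + (36)
  y + 3 = ((1/36)y + 1/12)(36) + (0)
The last nonzero remainder is the constant 36, so the polynomials are coprime and gcd = 1.

1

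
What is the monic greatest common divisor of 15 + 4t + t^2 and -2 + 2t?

Apply the Euclidean algorithm:
  t^2 + 4t + 15 = ((1/2)t + 5/2)(2t - 2) + (20)
  2t - 2 = ((1/10)t - 1/10)(20) + (0)
The last nonzero remainder is the constant 20, so the polynomials are coprime and gcd = 1.

1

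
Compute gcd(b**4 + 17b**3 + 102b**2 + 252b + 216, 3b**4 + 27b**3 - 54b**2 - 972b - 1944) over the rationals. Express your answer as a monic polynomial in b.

b**3 + 15b**2 + 72b + 108

By polynomial division,
  b**4 + 17b**3 + 102b**2 + 252b + 216 = (1/3)(3b**4 + 27b**3 - 54b**2 - 972b - 1944) + (8b**3 + 120b**2 + 576b + 864)
  3b**4 + 27b**3 - 54b**2 - 972b - 1944 = ((3/8)b - 9/4)(8b**3 + 120b**2 + 576b + 864) + (0)
Last nonzero remainder: 8b**3 + 120b**2 + 576b + 864. Dividing through by 8 gives the monic gcd b**3 + 15b**2 + 72b + 108.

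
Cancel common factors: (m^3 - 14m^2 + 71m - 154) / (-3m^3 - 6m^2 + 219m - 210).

(-m^2 + 7m - 22)/(3m^2 + 27m - 30)

By polynomial division,
  m^3 - 14m^2 + 71m - 154 = (-1/3)(-3m^3 - 6m^2 + 219m - 210) + (-16m^2 + 144m - 224)
  -3m^3 - 6m^2 + 219m - 210 = ((3/16)m + 33/16)(-16m^2 + 144m - 224) + (-36m + 252)
  -16m^2 + 144m - 224 = ((4/9)m - 8/9)(-36m + 252) + (0)
Last nonzero remainder: -36m + 252. Dividing through by -36 gives the monic gcd m - 7.
Cancel m - 7 from numerator and denominator to get the reduced form.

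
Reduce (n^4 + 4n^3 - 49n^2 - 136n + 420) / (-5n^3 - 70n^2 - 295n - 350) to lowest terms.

Apply the Euclidean algorithm:
  n^4 + 4n^3 - 49n^2 - 136n + 420 = (-(1/5)n + 2)(-5n^3 - 70n^2 - 295n - 350) + (32n^2 + 384n + 1120)
  -5n^3 - 70n^2 - 295n - 350 = (-(5/32)n - 5/16)(32n^2 + 384n + 1120) + (0)
Last nonzero remainder: 32n^2 + 384n + 1120. Dividing through by 32 gives the monic gcd n^2 + 12n + 35.
Cancel n^2 + 12n + 35 from numerator and denominator to get the reduced form.

(-n^2 + 8n - 12)/(5n + 10)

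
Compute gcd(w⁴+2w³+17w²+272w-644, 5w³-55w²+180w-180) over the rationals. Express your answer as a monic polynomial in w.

Repeated division with remainder:
  w⁴+2w³+17w²+272w-644 = ((1/5)w+13/5)(5w³-55w²+180w-180) + (124w²-160w-176)
  5w³-55w²+180w-180 = ((5/124)w-1505/3844)(124w²-160w-176) + ((119600/961)w-239200/961)
  124w²-160w-176 = ((29791/29900)w+10571/14950)((119600/961)w-239200/961) + (0)
Last nonzero remainder: (119600/961)w-239200/961. Dividing through by 119600/961 gives the monic gcd w-2.

w-2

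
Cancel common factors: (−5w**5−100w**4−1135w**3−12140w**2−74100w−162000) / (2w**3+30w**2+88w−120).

(−5w**3−20w**2−515w−2700)/(2w−2)

Apply the Euclidean algorithm:
  −5w**5−100w**4−1135w**3−12140w**2−74100w−162000 = (−(5/2)w**2−(25/2)w−270)(2w**3+30w**2+88w−120) + (−3240w**2−51840w−194400)
  2w**3+30w**2+88w−120 = (−(1/1620)w+1/1620)(−3240w**2−51840w−194400) + (0)
Last nonzero remainder: −3240w**2−51840w−194400. Dividing through by −3240 gives the monic gcd w**2+16w+60.
Cancel w**2+16w+60 from numerator and denominator to get the reduced form.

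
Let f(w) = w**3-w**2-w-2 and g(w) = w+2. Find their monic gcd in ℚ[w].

Euclidean algorithm in ℚ[w]:
  w**3-w**2-w-2 = (w**2-3w+5)(w+2) + (-12)
  w+2 = (-(1/12)w-1/6)(-12) + (0)
The last nonzero remainder is the constant -12, so the polynomials are coprime and gcd = 1.

1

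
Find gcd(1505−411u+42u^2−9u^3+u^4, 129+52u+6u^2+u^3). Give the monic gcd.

Apply the Euclidean algorithm:
  u^4−9u^3+42u^2−411u+1505 = (u−15)(u^3+6u^2+52u+129) + (80u^2+240u+3440)
  u^3+6u^2+52u+129 = ((1/80)u+3/80)(80u^2+240u+3440) + (0)
Last nonzero remainder: 80u^2+240u+3440. Dividing through by 80 gives the monic gcd u^2+3u+43.

43+3u+u^2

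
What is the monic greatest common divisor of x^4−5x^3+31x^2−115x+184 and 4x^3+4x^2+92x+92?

x^2+23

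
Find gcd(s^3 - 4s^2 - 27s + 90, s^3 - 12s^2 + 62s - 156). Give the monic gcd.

Apply the Euclidean algorithm:
  s^3 - 4s^2 - 27s + 90 = (s^3 - 12s^2 + 62s - 156) + (8s^2 - 89s + 246)
  s^3 - 12s^2 + 62s - 156 = ((1/8)s - 7/64)(8s^2 - 89s + 246) + ((1377/64)s - 4131/32)
  8s^2 - 89s + 246 = ((512/1377)s - 2624/1377)((1377/64)s - 4131/32) + (0)
Last nonzero remainder: (1377/64)s - 4131/32. Dividing through by 1377/64 gives the monic gcd s - 6.

s - 6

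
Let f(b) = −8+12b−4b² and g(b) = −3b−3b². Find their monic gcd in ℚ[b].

Euclidean algorithm in ℚ[b]:
  −4b²+12b−8 = (4/3)(−3b²−3b) + (16b−8)
  −3b²−3b = (−(3/16)b−9/32)(16b−8) + (−9/4)
  16b−8 = (−(64/9)b+32/9)(−9/4) + (0)
The last nonzero remainder is the constant −9/4, so the polynomials are coprime and gcd = 1.

1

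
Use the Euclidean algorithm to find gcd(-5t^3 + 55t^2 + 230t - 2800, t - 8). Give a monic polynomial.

Repeated division with remainder:
  -5t^3 + 55t^2 + 230t - 2800 = (-5t^2 + 15t + 350)(t - 8) + (0)
The last nonzero remainder t - 8 is already monic.

t - 8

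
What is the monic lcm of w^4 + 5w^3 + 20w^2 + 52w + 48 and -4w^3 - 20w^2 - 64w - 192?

w^5 + 9w^4 + 40w^3 + 132w^2 + 256w + 192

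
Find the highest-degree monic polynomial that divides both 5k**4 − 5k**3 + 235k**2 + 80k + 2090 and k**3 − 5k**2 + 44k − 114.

k**2 − 2k + 38

Apply the Euclidean algorithm:
  5k**4 − 5k**3 + 235k**2 + 80k + 2090 = (5k + 20)(k**3 − 5k**2 + 44k − 114) + (115k**2 − 230k + 4370)
  k**3 − 5k**2 + 44k − 114 = ((1/115)k − 3/115)(115k**2 − 230k + 4370) + (0)
Last nonzero remainder: 115k**2 − 230k + 4370. Dividing through by 115 gives the monic gcd k**2 − 2k + 38.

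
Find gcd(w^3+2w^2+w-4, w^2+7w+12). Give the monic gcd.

1

By polynomial division,
  w^3+2w^2+w-4 = (w-5)(w^2+7w+12) + (24w+56)
  w^2+7w+12 = ((1/24)w+7/36)(24w+56) + (10/9)
  24w+56 = ((108/5)w+252/5)(10/9) + (0)
The last nonzero remainder is the constant 10/9, so the polynomials are coprime and gcd = 1.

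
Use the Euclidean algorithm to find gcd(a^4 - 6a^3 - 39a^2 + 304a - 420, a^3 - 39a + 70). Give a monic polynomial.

a^3 - 39a + 70

Euclidean algorithm in ℚ[a]:
  a^4 - 6a^3 - 39a^2 + 304a - 420 = (a - 6)(a^3 - 39a + 70) + (0)
The last nonzero remainder a^3 - 39a + 70 is already monic.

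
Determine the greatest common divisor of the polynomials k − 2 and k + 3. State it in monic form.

1

Euclidean algorithm in ℚ[k]:
  k − 2 = (k + 3) + (−5)
  k + 3 = (−(1/5)k − 3/5)(−5) + (0)
The last nonzero remainder is the constant −5, so the polynomials are coprime and gcd = 1.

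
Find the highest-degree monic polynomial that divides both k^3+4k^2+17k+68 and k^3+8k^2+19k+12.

Apply the Euclidean algorithm:
  k^3+4k^2+17k+68 = (k^3+8k^2+19k+12) + (-4k^2-2k+56)
  k^3+8k^2+19k+12 = (-(1/4)k-15/8)(-4k^2-2k+56) + ((117/4)k+117)
  -4k^2-2k+56 = (-(16/117)k+56/117)((117/4)k+117) + (0)
Last nonzero remainder: (117/4)k+117. Dividing through by 117/4 gives the monic gcd k+4.

k+4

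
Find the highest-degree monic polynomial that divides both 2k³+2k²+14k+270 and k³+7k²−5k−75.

k+5

Repeated division with remainder:
  2k³+2k²+14k+270 = (2)(k³+7k²−5k−75) + (−12k²+24k+420)
  k³+7k²−5k−75 = (−(1/12)k−3/4)(−12k²+24k+420) + (48k+240)
  −12k²+24k+420 = (−(1/4)k+7/4)(48k+240) + (0)
Last nonzero remainder: 48k+240. Dividing through by 48 gives the monic gcd k+5.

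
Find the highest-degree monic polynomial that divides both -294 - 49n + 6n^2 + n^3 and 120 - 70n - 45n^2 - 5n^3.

By polynomial division,
  n^3 + 6n^2 - 49n - 294 = (-1/5)(-5n^3 - 45n^2 - 70n + 120) + (-3n^2 - 63n - 270)
  -5n^3 - 45n^2 - 70n + 120 = ((5/3)n - 20)(-3n^2 - 63n - 270) + (-880n - 5280)
  -3n^2 - 63n - 270 = ((3/880)n + 9/176)(-880n - 5280) + (0)
Last nonzero remainder: -880n - 5280. Dividing through by -880 gives the monic gcd n + 6.

6 + n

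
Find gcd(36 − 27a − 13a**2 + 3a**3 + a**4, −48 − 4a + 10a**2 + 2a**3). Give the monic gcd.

12 + 7a + a**2

Apply the Euclidean algorithm:
  a**4 + 3a**3 − 13a**2 − 27a + 36 = ((1/2)a − 1)(2a**3 + 10a**2 − 4a − 48) + (−a**2 − 7a − 12)
  2a**3 + 10a**2 − 4a − 48 = (−2a + 4)(−a**2 − 7a − 12) + (0)
Last nonzero remainder: −a**2 − 7a − 12. Dividing through by −1 gives the monic gcd a**2 + 7a + 12.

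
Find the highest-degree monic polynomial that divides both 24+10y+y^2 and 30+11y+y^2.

Apply the Euclidean algorithm:
  y^2+10y+24 = (y^2+11y+30) + (−y−6)
  y^2+11y+30 = (−y−5)(−y−6) + (0)
Last nonzero remainder: −y−6. Dividing through by −1 gives the monic gcd y+6.

6+y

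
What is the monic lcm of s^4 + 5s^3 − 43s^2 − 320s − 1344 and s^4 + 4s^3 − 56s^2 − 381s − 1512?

Euclidean algorithm in ℚ[s]:
  s^4 + 5s^3 − 43s^2 − 320s − 1344 = (s^4 + 4s^3 − 56s^2 − 381s − 1512) + (s^3 + 13s^2 + 61s + 168)
  s^4 + 4s^3 − 56s^2 − 381s − 1512 = (s − 9)(s^3 + 13s^2 + 61s + 168) + (0)
The last nonzero remainder s^3 + 13s^2 + 61s + 168 is already monic.
Then lcm(f, g) = f·g / gcd(f, g); expanding and making the result monic gives the answer.

s^5 − 4s^4 − 88s^3 + 67s^2 + 1536s + 12096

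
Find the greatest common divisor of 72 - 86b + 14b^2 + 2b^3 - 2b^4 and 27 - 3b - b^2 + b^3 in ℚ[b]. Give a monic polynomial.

Euclidean algorithm in ℚ[b]:
  -2b^4 + 2b^3 + 14b^2 - 86b + 72 = (-2b)(b^3 - b^2 - 3b + 27) + (8b^2 - 32b + 72)
  b^3 - b^2 - 3b + 27 = ((1/8)b + 3/8)(8b^2 - 32b + 72) + (0)
Last nonzero remainder: 8b^2 - 32b + 72. Dividing through by 8 gives the monic gcd b^2 - 4b + 9.

9 - 4b + b^2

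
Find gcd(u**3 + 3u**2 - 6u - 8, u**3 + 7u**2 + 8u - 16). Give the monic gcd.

u + 4

By polynomial division,
  u**3 + 3u**2 - 6u - 8 = (u**3 + 7u**2 + 8u - 16) + (-4u**2 - 14u + 8)
  u**3 + 7u**2 + 8u - 16 = (-(1/4)u - 7/8)(-4u**2 - 14u + 8) + (-(9/4)u - 9)
  -4u**2 - 14u + 8 = ((16/9)u - 8/9)(-(9/4)u - 9) + (0)
Last nonzero remainder: -(9/4)u - 9. Dividing through by -9/4 gives the monic gcd u + 4.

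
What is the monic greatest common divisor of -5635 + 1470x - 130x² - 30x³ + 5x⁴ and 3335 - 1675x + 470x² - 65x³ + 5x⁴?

23 - 6x + x²

Apply the Euclidean algorithm:
  5x⁴ - 30x³ - 130x² + 1470x - 5635 = (5x⁴ - 65x³ + 470x² - 1675x + 3335) + (35x³ - 600x² + 3145x - 8970)
  5x⁴ - 65x³ + 470x² - 1675x + 3335 = ((1/7)x + 29/49)(35x³ - 600x² + 3145x - 8970) + ((18415/49)x² - (110490/49)x + 423545/49)
  35x³ - 600x² + 3145x - 8970 = ((343/3683)x - 3822/3683)((18415/49)x² - (110490/49)x + 423545/49) + (0)
Last nonzero remainder: (18415/49)x² - (110490/49)x + 423545/49. Dividing through by 18415/49 gives the monic gcd x² - 6x + 23.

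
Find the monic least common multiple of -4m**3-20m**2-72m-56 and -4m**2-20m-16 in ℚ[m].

m**4+9m**3+38m**2+86m+56

Apply the Euclidean algorithm:
  -4m**3-20m**2-72m-56 = (m)(-4m**2-20m-16) + (-56m-56)
  -4m**2-20m-16 = ((1/14)m+2/7)(-56m-56) + (0)
Last nonzero remainder: -56m-56. Dividing through by -56 gives the monic gcd m+1.
Then lcm(f, g) = f·g / gcd(f, g); expanding and making the result monic gives the answer.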